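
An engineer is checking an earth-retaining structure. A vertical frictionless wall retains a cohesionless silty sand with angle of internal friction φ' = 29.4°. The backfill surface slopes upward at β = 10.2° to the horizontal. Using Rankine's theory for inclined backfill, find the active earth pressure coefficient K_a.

K_a = cos β · (cos β − √(cos²β − cos²φ)) / (cos β + √(cos²β − cos²φ)).
cos β = 0.9842, cos φ = 0.8712, √(cos²β − cos²φ) = 0.4579.
K_a = 0.9842 × (0.9842 − 0.4579)/(0.9842 + 0.4579) = 0.3592.

0.359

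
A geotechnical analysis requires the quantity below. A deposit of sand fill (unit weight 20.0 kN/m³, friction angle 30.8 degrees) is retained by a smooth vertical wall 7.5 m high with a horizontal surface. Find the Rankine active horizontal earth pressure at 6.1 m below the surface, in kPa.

39.4 kPa

K_a = (1 − sin φ)/(1 + sin φ) = 0.3227.
σ_h = K_a γ z = 0.3227 × 20.0 × 6.1 = 39.37 kPa.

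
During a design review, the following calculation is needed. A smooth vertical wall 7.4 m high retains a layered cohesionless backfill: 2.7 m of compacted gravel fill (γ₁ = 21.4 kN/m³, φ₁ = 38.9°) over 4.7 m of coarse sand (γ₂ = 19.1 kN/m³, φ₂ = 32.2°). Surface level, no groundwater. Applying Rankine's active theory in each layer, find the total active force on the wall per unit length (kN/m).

165 kN/m

K_a1 = tan²(45°−38.9°/2) = 0.2285; K_a2 = tan²(45°−32.2°/2) = 0.3047.
Layer 1: σ at base = K_a1 γ₁ h₁ = 13.20 kPa; P₁ = ½×13.20×2.7 = 17.83.
Layer 2: σ_v at top = γ₁h₁ = 57.78; σ_h top = K_a2×57.78 = 17.61; σ_h base = K_a2×(57.78+19.1×4.7) = 44.96.
P₂ = ½(17.61+44.96)×4.7 = 147.0. Total P_a = 17.83+147.0 = 164.9 kN/m.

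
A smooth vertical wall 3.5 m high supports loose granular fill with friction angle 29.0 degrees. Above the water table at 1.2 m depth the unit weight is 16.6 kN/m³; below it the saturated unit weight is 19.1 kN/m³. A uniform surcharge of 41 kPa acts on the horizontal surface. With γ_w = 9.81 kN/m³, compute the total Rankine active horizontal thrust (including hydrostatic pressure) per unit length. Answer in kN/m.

K_a = tan²(45° − φ/2) = 0.3470.
γ' = 19.1 − 9.81 = 9.290 kN/m³. h₂ = H − d_w = 2.3 m.
σ'_h: at surface K_a·q = 14.23; at WT K_a(q+γd_w) = 21.14; at base K_a(q+γd_w+γ'h₂) = 28.55 kPa.
P₁ = ½(14.23+21.14)×1.2 = 21.22; P₂ = ½(21.14+28.55)×2.3 = 57.14; P_w = ½γ_w h₂² = 25.95.
Total = 21.22+57.14+25.95 = 104.3 kN/m.

104 kN/m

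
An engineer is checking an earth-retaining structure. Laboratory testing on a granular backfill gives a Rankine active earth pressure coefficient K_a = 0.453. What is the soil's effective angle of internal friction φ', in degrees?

K_a = tan²(45° − φ/2) ⇒ 45° − φ/2 = arctan(√0.453) = 33.94°.
φ = 2(45° − 33.94°) = 22.11°.

22.1°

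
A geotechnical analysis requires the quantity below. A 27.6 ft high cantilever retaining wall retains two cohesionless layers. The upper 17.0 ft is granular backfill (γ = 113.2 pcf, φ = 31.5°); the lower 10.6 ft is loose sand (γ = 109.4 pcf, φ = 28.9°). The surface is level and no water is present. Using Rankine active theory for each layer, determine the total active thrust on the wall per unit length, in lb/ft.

K_a1 = tan²(45°−31.5°/2) = 0.3136; K_a2 = tan²(45°−28.9°/2) = 0.3484.
Layer 1: σ at base = K_a1 γ₁ h₁ = 603.5 psf; P₁ = ½×603.5×17.0 = 5130.
Layer 2: σ_v at top = γ₁h₁ = 1924; σ_h top = K_a2×1924 = 670.4; σ_h base = K_a2×(1924+109.4×10.6) = 1074.
P₂ = ½(670.4+1074)×10.6 = 9247. Total P_a = 5130+9247 = 14380 lb/ft.

14400 lb/ft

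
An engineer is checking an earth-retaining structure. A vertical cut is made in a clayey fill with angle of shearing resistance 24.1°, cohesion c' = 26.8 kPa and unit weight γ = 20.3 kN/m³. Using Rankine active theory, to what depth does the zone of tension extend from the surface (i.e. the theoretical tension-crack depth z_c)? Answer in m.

4.07 m

K_a = tan²(45° − 24.1°/2) = 0.4201; √K_a = 0.6482.
The active pressure is zero where K_a γ z = 2c√K_a, so z_c = 2c/(γ√K_a) = 2×26.8/(20.3×0.6482) = 4.074 m.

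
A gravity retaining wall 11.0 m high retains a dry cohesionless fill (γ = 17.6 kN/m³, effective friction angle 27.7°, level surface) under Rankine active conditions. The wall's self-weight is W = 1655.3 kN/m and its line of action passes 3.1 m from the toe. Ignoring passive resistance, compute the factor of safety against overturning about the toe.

3.60

K_a = tan²(45° − 27.7°/2) = 0.3653.
P_a = ½K_aγH² = 0.5×0.3653×17.6×11.0² = 389.0 kN/m, acting at H/3 = 3.667 m above the base.
Overturning moment M_o = P_a × H/3 = 389.0 × 3.667 = 1426.
Resisting moment M_r = W × 3.1 = 1655.3 × 3.1 = 5131.
FS_overturning = M_r/M_o = 5131/1426 = 3.598.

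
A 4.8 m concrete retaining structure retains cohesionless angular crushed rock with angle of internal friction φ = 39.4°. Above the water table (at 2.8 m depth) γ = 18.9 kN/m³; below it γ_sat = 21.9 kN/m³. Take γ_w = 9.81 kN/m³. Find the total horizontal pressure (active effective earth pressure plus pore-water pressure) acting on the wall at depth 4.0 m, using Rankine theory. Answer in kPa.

K_a = (1 − sin φ)/(1 + sin φ) = 0.2234.
γ' = 21.9 − 9.81 = 12.09 kN/m³.
Effective vertical stress at 4.0 m: σ'_v = 18.9×2.8 + 12.09×1.20 = 67.43 kPa.
σ'_h = K_a σ'_v = 0.2234 × 67.43 = 15.07 kPa; u = γ_w × 1.20 = 11.77 kPa.
Total σ_h = 15.07 + 11.77 = 26.84 kPa.

26.8 kPa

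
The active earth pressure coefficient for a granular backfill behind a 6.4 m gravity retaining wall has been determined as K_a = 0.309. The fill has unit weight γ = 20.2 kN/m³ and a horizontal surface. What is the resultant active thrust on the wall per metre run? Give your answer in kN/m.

128 kN/m

P = ½ K_a γ H² = 0.5 × 0.309 × 20.2 × 6.4² = 127.8 kN/m.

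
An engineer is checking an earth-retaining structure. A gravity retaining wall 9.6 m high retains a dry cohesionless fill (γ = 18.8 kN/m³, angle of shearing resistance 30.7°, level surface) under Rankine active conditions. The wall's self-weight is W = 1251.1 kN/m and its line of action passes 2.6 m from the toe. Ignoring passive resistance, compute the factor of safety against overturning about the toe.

K_a = tan²(45° − 30.7°/2) = 0.3240.
P_a = ½K_aγH² = 0.5×0.3240×18.8×9.6² = 280.7 kN/m, acting at H/3 = 3.200 m above the base.
Overturning moment M_o = P_a × H/3 = 280.7 × 3.200 = 898.3.
Resisting moment M_r = W × 2.6 = 1251.1 × 2.6 = 3253.
FS_overturning = M_r/M_o = 3253/898.3 = 3.621.

3.62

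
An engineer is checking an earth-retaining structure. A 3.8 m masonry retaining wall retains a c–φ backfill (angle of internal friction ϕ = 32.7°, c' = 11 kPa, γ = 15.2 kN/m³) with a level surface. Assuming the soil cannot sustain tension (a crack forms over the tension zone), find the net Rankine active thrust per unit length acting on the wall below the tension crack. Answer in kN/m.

K_a = 0.2985; √K_a = 0.5464.
Tension-crack depth z_c = 2c/(γ√K_a) = 2×11/(15.2×0.5464) = 2.649 m.
σ_a at base = K_a γ H − 2c√K_a = 0.2985×15.2×3.8 − 2×11×0.5464 = 5.222 kPa.
P_a = ½ × 5.222 × (H − z_c) = 0.5×5.222×1.151 = 3.005 kN/m.

3.00 kN/m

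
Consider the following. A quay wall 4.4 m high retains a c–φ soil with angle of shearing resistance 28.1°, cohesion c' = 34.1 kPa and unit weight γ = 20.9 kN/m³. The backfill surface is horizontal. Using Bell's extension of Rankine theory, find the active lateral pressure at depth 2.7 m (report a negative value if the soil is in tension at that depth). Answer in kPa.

-20.6 kPa

K_a = (1 − sin φ)/(1 + sin φ) = 0.3596.
σ_a = K_a γ z − 2c√K_a = 0.3596×20.9×2.7 − 2×34.1×0.5997 = -20.61 kPa.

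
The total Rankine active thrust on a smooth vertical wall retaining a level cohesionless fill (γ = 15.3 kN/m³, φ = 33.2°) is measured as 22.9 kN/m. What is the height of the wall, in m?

3.20 m

K_a = 0.2924. P_a = ½ K_a γ H² ⇒ H = √(2P_a/(K_a γ)).
H = √(2×22.9/(0.2924×15.3)) = 3.200 m.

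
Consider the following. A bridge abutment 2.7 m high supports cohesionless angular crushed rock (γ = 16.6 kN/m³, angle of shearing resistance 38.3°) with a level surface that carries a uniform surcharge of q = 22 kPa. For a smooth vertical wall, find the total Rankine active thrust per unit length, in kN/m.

K_a = tan²(45° − φ/2) = 0.2347.
Soil triangle: ½ K_a γ H² = 0.5×0.2347×16.6×2.7² = 14.20 kN/m.
Surcharge rectangle: K_a q H = 0.2347×22×2.7 = 13.94 kN/m.
Total = 14.20 + 13.94 = 28.15 kN/m.

28.1 kN/m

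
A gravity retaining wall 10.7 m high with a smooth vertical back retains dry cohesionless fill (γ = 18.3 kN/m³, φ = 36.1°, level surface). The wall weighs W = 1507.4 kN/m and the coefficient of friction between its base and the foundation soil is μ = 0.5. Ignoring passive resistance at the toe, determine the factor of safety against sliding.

K_a = tan²(45° − 36.1°/2) = 0.2585.
P_a = ½K_aγH² = 0.5×0.2585×18.3×10.7² = 270.8 kN/m, acting at H/3 = 3.567 m above the base.
FS_sliding = μW / P_a = 0.5×1507.4 / 270.8 = 2.783.

2.78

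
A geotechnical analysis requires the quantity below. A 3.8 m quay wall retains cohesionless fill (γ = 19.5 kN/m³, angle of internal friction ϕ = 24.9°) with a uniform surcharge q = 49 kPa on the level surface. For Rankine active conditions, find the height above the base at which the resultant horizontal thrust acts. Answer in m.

1.63 m

K_a = 0.4074.
Triangular part P₁ = ½K_aγH² = 57.36 at H/3 = 1.267 m; rectangular part P₂ = K_a q H = 75.86 at H/2 = 1.900 m.
ȳ = (P₁·1.267 + P₂·1.900)/(P₁+P₂) = 1.627 m.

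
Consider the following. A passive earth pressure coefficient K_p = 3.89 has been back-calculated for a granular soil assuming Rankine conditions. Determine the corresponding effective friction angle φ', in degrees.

36.2°

K_p = (1+sin φ)/(1−sin φ) ⇒ sin φ = (K_p − 1)/(K_p + 1) = 0.5910.
φ = arcsin(0.5910) = 36.23°.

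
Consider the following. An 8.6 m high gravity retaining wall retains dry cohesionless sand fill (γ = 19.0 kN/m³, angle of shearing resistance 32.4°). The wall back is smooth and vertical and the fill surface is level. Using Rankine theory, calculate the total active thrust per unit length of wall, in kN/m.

212 kN/m

K_a = tan²(45° − φ/2) = 0.3022.
P_a = ½ K_a γ H² = 0.5 × 0.3022 × 19.0 × 8.6² = 212.4 kN/m.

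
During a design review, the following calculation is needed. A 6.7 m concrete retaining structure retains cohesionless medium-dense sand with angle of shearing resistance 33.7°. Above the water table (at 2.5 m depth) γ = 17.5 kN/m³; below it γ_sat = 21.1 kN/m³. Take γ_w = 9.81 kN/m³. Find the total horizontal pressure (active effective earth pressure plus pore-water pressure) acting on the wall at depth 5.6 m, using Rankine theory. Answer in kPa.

K_a = (1 − sin φ)/(1 + sin φ) = 0.2863.
γ' = 21.1 − 9.81 = 11.29 kN/m³.
Effective vertical stress at 5.6 m: σ'_v = 17.5×2.5 + 11.29×3.10 = 78.75 kPa.
σ'_h = K_a σ'_v = 0.2863 × 78.75 = 22.55 kPa; u = γ_w × 3.10 = 30.41 kPa.
Total σ_h = 22.55 + 30.41 = 52.96 kPa.

53.0 kPa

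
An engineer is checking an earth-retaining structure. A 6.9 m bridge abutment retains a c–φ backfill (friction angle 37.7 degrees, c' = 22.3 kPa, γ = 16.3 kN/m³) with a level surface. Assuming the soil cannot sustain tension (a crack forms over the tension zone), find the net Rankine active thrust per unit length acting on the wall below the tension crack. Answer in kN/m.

3.46 kN/m

K_a = 0.2411; √K_a = 0.4910.
Tension-crack depth z_c = 2c/(γ√K_a) = 2×22.3/(16.3×0.4910) = 5.573 m.
σ_a at base = K_a γ H − 2c√K_a = 0.2411×16.3×6.9 − 2×22.3×0.4910 = 5.214 kPa.
P_a = ½ × 5.214 × (H − z_c) = 0.5×5.214×1.327 = 3.460 kN/m.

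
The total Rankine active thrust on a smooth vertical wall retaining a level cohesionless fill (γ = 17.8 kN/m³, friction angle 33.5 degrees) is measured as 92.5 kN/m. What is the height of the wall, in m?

6.00 m

K_a = 0.2887. P_a = ½ K_a γ H² ⇒ H = √(2P_a/(K_a γ)).
H = √(2×92.5/(0.2887×17.8)) = 6.000 m.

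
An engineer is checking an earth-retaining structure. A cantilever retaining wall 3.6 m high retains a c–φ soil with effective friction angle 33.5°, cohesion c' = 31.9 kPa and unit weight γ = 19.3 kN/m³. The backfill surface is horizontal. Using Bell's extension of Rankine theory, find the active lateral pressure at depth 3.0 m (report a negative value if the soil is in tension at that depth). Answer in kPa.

-17.6 kPa

K_a = (1 − sin φ)/(1 + sin φ) = 0.2887.
σ_a = K_a γ z − 2c√K_a = 0.2887×19.3×3.0 − 2×31.9×0.5373 = -17.56 kPa.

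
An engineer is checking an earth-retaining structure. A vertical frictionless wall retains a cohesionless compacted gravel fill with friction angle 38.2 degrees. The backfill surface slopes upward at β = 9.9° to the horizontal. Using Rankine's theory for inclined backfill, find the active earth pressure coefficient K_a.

0.244

K_a = cos β · (cos β − √(cos²β − cos²φ)) / (cos β + √(cos²β − cos²φ)).
cos β = 0.9851, cos φ = 0.7859, √(cos²β − cos²φ) = 0.5940.
K_a = 0.9851 × (0.9851 − 0.5940)/(0.9851 + 0.5940) = 0.2440.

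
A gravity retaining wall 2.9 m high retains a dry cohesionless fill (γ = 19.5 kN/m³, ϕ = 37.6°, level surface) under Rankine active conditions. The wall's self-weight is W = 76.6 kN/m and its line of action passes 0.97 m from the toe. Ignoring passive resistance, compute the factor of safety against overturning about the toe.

3.87

K_a = tan²(45° − 37.6°/2) = 0.2421.
P_a = ½K_aγH² = 0.5×0.2421×19.5×2.9² = 19.85 kN/m, acting at H/3 = 0.9667 m above the base.
Overturning moment M_o = P_a × H/3 = 19.85 × 0.9667 = 19.19.
Resisting moment M_r = W × 0.97 = 76.6 × 0.97 = 74.30.
FS_overturning = M_r/M_o = 74.30/19.19 = 3.872.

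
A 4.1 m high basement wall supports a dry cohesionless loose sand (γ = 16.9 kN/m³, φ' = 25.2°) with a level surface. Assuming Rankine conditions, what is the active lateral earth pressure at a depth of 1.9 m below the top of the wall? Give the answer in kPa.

K_a = (1 − sin φ)/(1 + sin φ) = 0.4027.
σ_h = K_a γ z = 0.4027 × 16.9 × 1.9 = 12.93 kPa.

12.9 kPa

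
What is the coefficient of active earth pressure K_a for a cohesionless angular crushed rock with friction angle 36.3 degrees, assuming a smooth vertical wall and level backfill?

0.256

K_a = tan²(45° − φ/2) = tan²(26.85°) = 0.2563.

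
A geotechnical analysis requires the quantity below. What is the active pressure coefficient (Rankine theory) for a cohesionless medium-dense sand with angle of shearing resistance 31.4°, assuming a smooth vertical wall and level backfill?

K_a = tan²(45° − φ/2) = tan²(29.30°) = 0.3149.

0.315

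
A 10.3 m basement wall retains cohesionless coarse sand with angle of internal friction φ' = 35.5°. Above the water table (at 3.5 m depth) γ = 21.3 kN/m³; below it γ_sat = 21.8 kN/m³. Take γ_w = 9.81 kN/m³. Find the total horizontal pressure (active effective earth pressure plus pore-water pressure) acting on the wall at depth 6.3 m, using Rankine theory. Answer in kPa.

K_a = (1 − sin φ)/(1 + sin φ) = 0.2653.
γ' = 21.8 − 9.81 = 11.99 kN/m³.
Effective vertical stress at 6.3 m: σ'_v = 21.3×3.5 + 11.99×2.80 = 108.1 kPa.
σ'_h = K_a σ'_v = 0.2653 × 108.1 = 28.68 kPa; u = γ_w × 2.80 = 27.47 kPa.
Total σ_h = 28.68 + 27.47 = 56.15 kPa.

56.1 kPa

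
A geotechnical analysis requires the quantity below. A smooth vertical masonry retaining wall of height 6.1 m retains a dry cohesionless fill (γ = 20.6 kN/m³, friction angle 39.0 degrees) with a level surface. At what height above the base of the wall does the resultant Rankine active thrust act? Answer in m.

K_a = 0.2275.
The pressure distribution is triangular, so the resultant acts at H/3 above the base = 6.1/3 = 2.033 m.

2.03 m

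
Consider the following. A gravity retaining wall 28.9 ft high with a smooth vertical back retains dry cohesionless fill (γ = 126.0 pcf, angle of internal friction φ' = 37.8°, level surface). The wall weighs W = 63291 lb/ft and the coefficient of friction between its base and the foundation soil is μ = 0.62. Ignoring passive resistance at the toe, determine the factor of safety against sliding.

3.11

K_a = tan²(45° − 37.8°/2) = 0.2400.
P_a = ½K_aγH² = 0.5×0.2400×126.0×28.9² = 12630 lb/ft, acting at H/3 = 9.633 ft above the base.
FS_sliding = μW / P_a = 0.62×63291 / 12630 = 3.107.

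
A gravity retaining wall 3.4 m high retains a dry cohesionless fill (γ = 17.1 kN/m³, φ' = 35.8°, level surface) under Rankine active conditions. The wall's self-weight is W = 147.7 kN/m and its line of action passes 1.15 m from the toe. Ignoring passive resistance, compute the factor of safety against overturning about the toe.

5.79

K_a = tan²(45° − 35.8°/2) = 0.2619.
P_a = ½K_aγH² = 0.5×0.2619×17.1×3.4² = 25.88 kN/m, acting at H/3 = 1.133 m above the base.
Overturning moment M_o = P_a × H/3 = 25.88 × 1.133 = 29.33.
Resisting moment M_r = W × 1.15 = 147.7 × 1.15 = 169.9.
FS_overturning = M_r/M_o = 169.9/29.33 = 5.791.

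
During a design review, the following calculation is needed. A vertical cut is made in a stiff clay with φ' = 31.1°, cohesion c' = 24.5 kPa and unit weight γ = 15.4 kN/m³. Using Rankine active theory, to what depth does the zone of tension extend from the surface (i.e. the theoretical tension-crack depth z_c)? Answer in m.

5.64 m

K_a = tan²(45° − 31.1°/2) = 0.3188; √K_a = 0.5646.
The active pressure is zero where K_a γ z = 2c√K_a, so z_c = 2c/(γ√K_a) = 2×24.5/(15.4×0.5646) = 5.635 m.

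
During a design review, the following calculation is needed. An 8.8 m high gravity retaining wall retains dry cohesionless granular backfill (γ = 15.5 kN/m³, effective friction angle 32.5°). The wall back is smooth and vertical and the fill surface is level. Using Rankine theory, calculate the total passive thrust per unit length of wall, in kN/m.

K_p = tan²(45° + φ/2) = 3.322.
P_p = ½ K_p γ H² = 0.5 × 3.322 × 15.5 × 8.8² = 1994 kN/m.

1990 kN/m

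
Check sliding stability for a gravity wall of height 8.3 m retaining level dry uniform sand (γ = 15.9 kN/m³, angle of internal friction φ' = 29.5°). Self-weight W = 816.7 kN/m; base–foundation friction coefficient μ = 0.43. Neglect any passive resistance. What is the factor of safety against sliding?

K_a = tan²(45° − 29.5°/2) = 0.3401.
P_a = ½K_aγH² = 0.5×0.3401×15.9×8.3² = 186.3 kN/m, acting at H/3 = 2.767 m above the base.
FS_sliding = μW / P_a = 0.43×816.7 / 186.3 = 1.885.

1.89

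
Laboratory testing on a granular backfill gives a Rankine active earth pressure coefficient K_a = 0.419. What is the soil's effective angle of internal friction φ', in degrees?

K_a = tan²(45° − φ/2) ⇒ 45° − φ/2 = arctan(√0.419) = 32.92°.
φ = 2(45° − 32.92°) = 24.17°.

24.2°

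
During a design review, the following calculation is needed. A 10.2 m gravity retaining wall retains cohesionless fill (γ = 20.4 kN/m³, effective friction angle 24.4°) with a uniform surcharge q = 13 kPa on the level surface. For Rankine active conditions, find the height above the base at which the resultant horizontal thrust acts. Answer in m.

3.59 m

K_a = 0.4153.
Triangular part P₁ = ½K_aγH² = 440.7 at H/3 = 3.400 m; rectangular part P₂ = K_a q H = 55.07 at H/2 = 5.100 m.
ȳ = (P₁·3.400 + P₂·5.100)/(P₁+P₂) = 3.589 m.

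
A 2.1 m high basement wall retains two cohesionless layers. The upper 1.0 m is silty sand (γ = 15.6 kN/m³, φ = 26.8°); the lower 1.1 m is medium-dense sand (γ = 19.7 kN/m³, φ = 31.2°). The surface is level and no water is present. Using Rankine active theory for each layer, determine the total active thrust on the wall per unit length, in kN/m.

12.2 kN/m

K_a1 = tan²(45°−26.8°/2) = 0.3785; K_a2 = tan²(45°−31.2°/2) = 0.3175.
Layer 1: σ at base = K_a1 γ₁ h₁ = 5.904 kPa; P₁ = ½×5.904×1.0 = 2.952.
Layer 2: σ_v at top = γ₁h₁ = 15.60; σ_h top = K_a2×15.60 = 4.953; σ_h base = K_a2×(15.60+19.7×1.1) = 11.83.
P₂ = ½(4.953+11.83)×1.1 = 9.232. Total P_a = 2.952+9.232 = 12.18 kN/m.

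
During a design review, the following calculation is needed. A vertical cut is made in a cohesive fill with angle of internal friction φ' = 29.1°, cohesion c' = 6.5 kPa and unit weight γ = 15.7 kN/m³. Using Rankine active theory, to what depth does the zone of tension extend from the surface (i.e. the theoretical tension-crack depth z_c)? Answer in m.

K_a = tan²(45° − 29.1°/2) = 0.3456; √K_a = 0.5879.
The active pressure is zero where K_a γ z = 2c√K_a, so z_c = 2c/(γ√K_a) = 2×6.5/(15.7×0.5879) = 1.409 m.

1.41 m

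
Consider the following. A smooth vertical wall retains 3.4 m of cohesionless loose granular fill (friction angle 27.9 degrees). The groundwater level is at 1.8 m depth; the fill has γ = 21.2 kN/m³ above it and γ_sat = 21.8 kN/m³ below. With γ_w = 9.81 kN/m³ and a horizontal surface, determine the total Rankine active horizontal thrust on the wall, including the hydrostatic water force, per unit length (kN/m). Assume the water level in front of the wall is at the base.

52.7 kN/m

K_a = tan²(45° − φ/2) = 0.3625.
γ' = 21.8 − 9.81 = 11.99 kN/m³. Depth below WT = 1.6 m.
σ'_h at WT = K_a γ d_w = 13.83 kPa; at base = 13.83 + K_a γ' × 1.6 = 20.79 kPa.
P₁ (0–1.8 m) = ½×13.83×1.8 = 12.45. P₂ (1.8–3.4 m) = ½(13.83+20.79)×1.6 = 27.69.
P_w = ½ γ_w h₂² = 0.5×9.81×1.6² = 12.56. Total = 12.45+27.69+12.56 = 52.70 kN/m.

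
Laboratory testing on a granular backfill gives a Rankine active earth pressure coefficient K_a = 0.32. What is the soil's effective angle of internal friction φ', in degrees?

K_a = tan²(45° − φ/2) ⇒ 45° − φ/2 = arctan(√0.32) = 29.50°.
φ = 2(45° − 29.50°) = 31.01°.

31.0°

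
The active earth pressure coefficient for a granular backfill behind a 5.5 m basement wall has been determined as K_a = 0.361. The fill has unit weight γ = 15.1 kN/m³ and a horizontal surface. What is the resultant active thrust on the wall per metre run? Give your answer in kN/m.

P = ½ K_a γ H² = 0.5 × 0.361 × 15.1 × 5.5² = 82.45 kN/m.

82.4 kN/m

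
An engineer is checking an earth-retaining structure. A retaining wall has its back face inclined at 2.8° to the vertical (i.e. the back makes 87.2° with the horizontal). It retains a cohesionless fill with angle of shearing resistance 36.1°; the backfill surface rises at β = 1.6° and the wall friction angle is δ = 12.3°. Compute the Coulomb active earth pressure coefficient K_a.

K_a = sin²(α+φ) / [sin²α · sin(α−δ) · (1 + √{sin(φ+δ)sin(φ−β) / (sin(α−δ)sin(α+β))})²].
With α = 87.2°, φ = 36.1°, δ = 12.3°, β = 1.6°: K_a = 0.2624.

0.262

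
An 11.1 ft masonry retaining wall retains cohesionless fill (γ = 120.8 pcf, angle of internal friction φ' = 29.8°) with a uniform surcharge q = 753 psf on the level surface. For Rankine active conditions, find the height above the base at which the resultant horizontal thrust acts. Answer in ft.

K_a = 0.3360.
Triangular part P₁ = ½K_aγH² = 2501 at H/3 = 3.700 ft; rectangular part P₂ = K_a q H = 2809 at H/2 = 5.550 ft.
ȳ = (P₁·3.700 + P₂·5.550)/(P₁+P₂) = 4.679 ft.

4.68 ft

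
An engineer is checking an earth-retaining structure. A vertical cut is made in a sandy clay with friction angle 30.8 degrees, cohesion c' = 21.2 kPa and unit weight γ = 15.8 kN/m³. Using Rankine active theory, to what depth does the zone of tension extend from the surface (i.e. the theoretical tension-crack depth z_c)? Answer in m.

K_a = tan²(45° − 30.8°/2) = 0.3227; √K_a = 0.5681.
The active pressure is zero where K_a γ z = 2c√K_a, so z_c = 2c/(γ√K_a) = 2×21.2/(15.8×0.5681) = 4.724 m.

4.72 m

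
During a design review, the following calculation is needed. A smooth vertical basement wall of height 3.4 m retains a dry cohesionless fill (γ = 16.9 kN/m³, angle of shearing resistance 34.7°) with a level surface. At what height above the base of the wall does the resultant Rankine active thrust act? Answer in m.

1.13 m

K_a = 0.2745.
The pressure distribution is triangular, so the resultant acts at H/3 above the base = 3.4/3 = 1.133 m.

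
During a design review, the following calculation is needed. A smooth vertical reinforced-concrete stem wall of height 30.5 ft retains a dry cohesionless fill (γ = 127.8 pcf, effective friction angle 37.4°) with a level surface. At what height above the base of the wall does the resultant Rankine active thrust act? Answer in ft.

10.2 ft

K_a = 0.2443.
The pressure distribution is triangular, so the resultant acts at H/3 above the base = 30.5/3 = 10.17 ft.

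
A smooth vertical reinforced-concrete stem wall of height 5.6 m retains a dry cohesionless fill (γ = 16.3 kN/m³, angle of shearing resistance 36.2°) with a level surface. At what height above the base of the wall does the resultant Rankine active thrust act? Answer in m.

1.87 m

K_a = 0.2574.
The pressure distribution is triangular, so the resultant acts at H/3 above the base = 5.6/3 = 1.867 m.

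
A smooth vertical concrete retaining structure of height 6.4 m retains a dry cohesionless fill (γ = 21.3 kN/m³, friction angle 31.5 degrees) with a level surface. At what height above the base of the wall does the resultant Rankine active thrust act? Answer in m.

2.13 m

K_a = 0.3136.
The pressure distribution is triangular, so the resultant acts at H/3 above the base = 6.4/3 = 2.133 m.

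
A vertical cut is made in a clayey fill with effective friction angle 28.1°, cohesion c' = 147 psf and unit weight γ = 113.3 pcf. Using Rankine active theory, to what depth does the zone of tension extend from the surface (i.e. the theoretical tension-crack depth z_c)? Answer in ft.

K_a = tan²(45° − 28.1°/2) = 0.3596; √K_a = 0.5997.
The active pressure is zero where K_a γ z = 2c√K_a, so z_c = 2c/(γ√K_a) = 2×147/(113.3×0.5997) = 4.327 ft.

4.33 ft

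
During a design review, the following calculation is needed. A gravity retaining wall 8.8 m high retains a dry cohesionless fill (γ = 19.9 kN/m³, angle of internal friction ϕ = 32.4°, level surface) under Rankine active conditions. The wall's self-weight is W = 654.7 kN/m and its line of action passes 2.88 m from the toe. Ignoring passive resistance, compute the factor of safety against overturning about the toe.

2.76

K_a = tan²(45° − 32.4°/2) = 0.3022.
P_a = ½K_aγH² = 0.5×0.3022×19.9×8.8² = 232.9 kN/m, acting at H/3 = 2.933 m above the base.
Overturning moment M_o = P_a × H/3 = 232.9 × 2.933 = 683.1.
Resisting moment M_r = W × 2.88 = 654.7 × 2.88 = 1886.
FS_overturning = M_r/M_o = 1886/683.1 = 2.760.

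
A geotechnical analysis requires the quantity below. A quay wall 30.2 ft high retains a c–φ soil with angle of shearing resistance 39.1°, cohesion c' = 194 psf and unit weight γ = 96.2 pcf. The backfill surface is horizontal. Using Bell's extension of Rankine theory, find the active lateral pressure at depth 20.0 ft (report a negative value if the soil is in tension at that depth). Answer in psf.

251 psf

K_a = (1 − sin φ)/(1 + sin φ) = 0.2265.
σ_a = K_a γ z − 2c√K_a = 0.2265×96.2×20.0 − 2×194×0.4759 = 251.1 psf.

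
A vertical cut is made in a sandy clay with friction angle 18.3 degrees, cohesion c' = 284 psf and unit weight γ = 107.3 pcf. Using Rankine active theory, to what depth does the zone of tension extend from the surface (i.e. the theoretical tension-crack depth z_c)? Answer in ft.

7.33 ft

K_a = tan²(45° − 18.3°/2) = 0.5221; √K_a = 0.7226.
The active pressure is zero where K_a γ z = 2c√K_a, so z_c = 2c/(γ√K_a) = 2×284/(107.3×0.7226) = 7.326 ft.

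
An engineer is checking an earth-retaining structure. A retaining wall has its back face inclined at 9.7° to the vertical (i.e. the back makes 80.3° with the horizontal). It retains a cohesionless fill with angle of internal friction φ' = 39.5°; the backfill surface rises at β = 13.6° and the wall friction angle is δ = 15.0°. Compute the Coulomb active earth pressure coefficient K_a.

K_a = sin²(α+φ) / [sin²α · sin(α−δ) · (1 + √{sin(φ+δ)sin(φ−β) / (sin(α−δ)sin(α+β))})²].
With α = 80.3°, φ = 39.5°, δ = 15.0°, β = 13.6°: K_a = 0.3225.

0.323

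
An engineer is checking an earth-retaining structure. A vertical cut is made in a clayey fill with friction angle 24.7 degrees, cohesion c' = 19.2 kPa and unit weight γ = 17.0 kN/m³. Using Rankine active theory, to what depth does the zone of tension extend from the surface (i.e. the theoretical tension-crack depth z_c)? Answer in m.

3.53 m

K_a = tan²(45° − 24.7°/2) = 0.4106; √K_a = 0.6408.
The active pressure is zero where K_a γ z = 2c√K_a, so z_c = 2c/(γ√K_a) = 2×19.2/(17.0×0.6408) = 3.525 m.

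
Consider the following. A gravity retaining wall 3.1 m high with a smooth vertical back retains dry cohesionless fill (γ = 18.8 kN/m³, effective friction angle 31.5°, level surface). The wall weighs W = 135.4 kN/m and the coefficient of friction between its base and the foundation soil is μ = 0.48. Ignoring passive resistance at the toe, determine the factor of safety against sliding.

K_a = tan²(45° − 31.5°/2) = 0.3136.
P_a = ½K_aγH² = 0.5×0.3136×18.8×3.1² = 28.33 kN/m, acting at H/3 = 1.033 m above the base.
FS_sliding = μW / P_a = 0.48×135.4 / 28.33 = 2.294.

2.29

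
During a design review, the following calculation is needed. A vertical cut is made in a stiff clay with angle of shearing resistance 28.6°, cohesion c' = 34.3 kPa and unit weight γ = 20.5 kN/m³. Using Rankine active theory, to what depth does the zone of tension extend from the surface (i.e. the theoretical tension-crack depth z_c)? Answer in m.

K_a = tan²(45° − 28.6°/2) = 0.3525; √K_a = 0.5938.
The active pressure is zero where K_a γ z = 2c√K_a, so z_c = 2c/(γ√K_a) = 2×34.3/(20.5×0.5938) = 5.636 m.

5.64 m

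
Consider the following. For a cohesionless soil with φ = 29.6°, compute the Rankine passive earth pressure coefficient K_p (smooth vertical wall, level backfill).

2.95

K_p = (1 + sin φ)/(1 − sin φ) = tan²(45° + 29.6°/2) = 2.952.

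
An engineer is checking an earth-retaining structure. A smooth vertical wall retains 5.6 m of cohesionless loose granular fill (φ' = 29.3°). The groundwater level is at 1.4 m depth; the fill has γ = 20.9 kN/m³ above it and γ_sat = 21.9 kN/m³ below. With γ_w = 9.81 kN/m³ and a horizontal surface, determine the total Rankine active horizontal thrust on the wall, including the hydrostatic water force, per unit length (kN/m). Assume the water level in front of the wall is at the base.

172 kN/m

K_a = tan²(45° − φ/2) = 0.3428.
γ' = 21.9 − 9.81 = 12.09 kN/m³. Depth below WT = 4.2 m.
σ'_h at WT = K_a γ d_w = 10.03 kPa; at base = 10.03 + K_a γ' × 4.2 = 27.44 kPa.
P₁ (0–1.4 m) = ½×10.03×1.4 = 7.022. P₂ (1.4–5.6 m) = ½(10.03+27.44)×4.2 = 78.69.
P_w = ½ γ_w h₂² = 0.5×9.81×4.2² = 86.52. Total = 7.022+78.69+86.52 = 172.2 kN/m.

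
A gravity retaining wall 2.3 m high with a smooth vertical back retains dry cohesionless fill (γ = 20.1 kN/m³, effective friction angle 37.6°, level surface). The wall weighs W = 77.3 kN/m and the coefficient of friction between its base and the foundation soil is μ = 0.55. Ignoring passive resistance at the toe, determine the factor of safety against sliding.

K_a = tan²(45° − 37.6°/2) = 0.2421.
P_a = ½K_aγH² = 0.5×0.2421×20.1×2.3² = 12.87 kN/m, acting at H/3 = 0.7667 m above the base.
FS_sliding = μW / P_a = 0.55×77.3 / 12.87 = 3.303.

3.30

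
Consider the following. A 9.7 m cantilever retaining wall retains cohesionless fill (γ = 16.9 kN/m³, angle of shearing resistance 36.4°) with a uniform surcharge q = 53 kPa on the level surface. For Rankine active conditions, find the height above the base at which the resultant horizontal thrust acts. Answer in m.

3.87 m

K_a = 0.2552.
Triangular part P₁ = ½K_aγH² = 202.9 at H/3 = 3.233 m; rectangular part P₂ = K_a q H = 131.2 at H/2 = 4.850 m.
ȳ = (P₁·3.233 + P₂·4.850)/(P₁+P₂) = 3.868 m.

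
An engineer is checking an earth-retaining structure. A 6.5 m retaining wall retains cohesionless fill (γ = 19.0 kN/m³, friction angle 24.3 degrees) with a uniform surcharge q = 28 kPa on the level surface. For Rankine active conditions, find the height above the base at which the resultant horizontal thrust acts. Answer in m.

2.50 m

K_a = 0.4169.
Triangular part P₁ = ½K_aγH² = 167.3 at H/3 = 2.167 m; rectangular part P₂ = K_a q H = 75.88 at H/2 = 3.250 m.
ȳ = (P₁·2.167 + P₂·3.250)/(P₁+P₂) = 2.505 m.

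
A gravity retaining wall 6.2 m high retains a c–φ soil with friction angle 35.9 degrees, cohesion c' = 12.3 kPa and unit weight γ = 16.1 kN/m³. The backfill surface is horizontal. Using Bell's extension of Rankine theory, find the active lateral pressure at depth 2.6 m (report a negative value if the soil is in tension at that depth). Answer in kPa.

-1.65 kPa

K_a = (1 − sin φ)/(1 + sin φ) = 0.2607.
σ_a = K_a γ z − 2c√K_a = 0.2607×16.1×2.6 − 2×12.3×0.5106 = -1.647 kPa.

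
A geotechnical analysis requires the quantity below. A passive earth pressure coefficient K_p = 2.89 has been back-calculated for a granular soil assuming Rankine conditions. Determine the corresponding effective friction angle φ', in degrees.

29.1°

K_p = (1+sin φ)/(1−sin φ) ⇒ sin φ = (K_p − 1)/(K_p + 1) = 0.4859.
φ = arcsin(0.4859) = 29.07°.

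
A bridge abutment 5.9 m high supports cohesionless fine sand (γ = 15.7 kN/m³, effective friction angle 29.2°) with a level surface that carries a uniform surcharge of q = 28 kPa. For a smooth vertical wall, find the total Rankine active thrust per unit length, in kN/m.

151 kN/m

K_a = tan²(45° − φ/2) = 0.3442.
Soil triangle: ½ K_a γ H² = 0.5×0.3442×15.7×5.9² = 94.06 kN/m.
Surcharge rectangle: K_a q H = 0.3442×28×5.9 = 56.86 kN/m.
Total = 94.06 + 56.86 = 150.9 kN/m.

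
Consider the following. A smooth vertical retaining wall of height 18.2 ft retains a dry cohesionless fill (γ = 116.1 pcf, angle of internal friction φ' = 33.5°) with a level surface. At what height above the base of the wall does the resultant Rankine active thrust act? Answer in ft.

K_a = 0.2887.
The pressure distribution is triangular, so the resultant acts at H/3 above the base = 18.2/3 = 6.067 ft.

6.07 ft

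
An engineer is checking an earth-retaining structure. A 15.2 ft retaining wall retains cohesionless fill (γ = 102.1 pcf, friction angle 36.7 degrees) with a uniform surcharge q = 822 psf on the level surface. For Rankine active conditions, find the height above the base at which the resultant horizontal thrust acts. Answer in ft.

6.37 ft

K_a = 0.2519.
Triangular part P₁ = ½K_aγH² = 2971 at H/3 = 5.067 ft; rectangular part P₂ = K_a q H = 3147 at H/2 = 7.600 ft.
ȳ = (P₁·5.067 + P₂·7.600)/(P₁+P₂) = 6.370 ft.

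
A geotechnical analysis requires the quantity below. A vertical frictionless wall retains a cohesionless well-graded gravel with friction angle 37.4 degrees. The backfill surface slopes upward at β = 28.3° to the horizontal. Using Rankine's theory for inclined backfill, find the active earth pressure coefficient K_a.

0.350

K_a = cos β · (cos β − √(cos²β − cos²φ)) / (cos β + √(cos²β − cos²φ)).
cos β = 0.8805, cos φ = 0.7944, √(cos²β − cos²φ) = 0.3797.
K_a = 0.8805 × (0.8805 − 0.3797)/(0.8805 + 0.3797) = 0.3499.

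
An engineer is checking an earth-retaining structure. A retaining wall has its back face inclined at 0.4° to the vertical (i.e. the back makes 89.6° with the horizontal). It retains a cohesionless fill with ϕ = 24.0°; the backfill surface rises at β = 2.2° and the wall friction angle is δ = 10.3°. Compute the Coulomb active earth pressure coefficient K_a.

K_a = sin²(α+φ) / [sin²α · sin(α−δ) · (1 + √{sin(φ+δ)sin(φ−β) / (sin(α−δ)sin(α+β))})²].
With α = 89.6°, φ = 24.0°, δ = 10.3°, β = 2.2°: K_a = 0.4000.

0.400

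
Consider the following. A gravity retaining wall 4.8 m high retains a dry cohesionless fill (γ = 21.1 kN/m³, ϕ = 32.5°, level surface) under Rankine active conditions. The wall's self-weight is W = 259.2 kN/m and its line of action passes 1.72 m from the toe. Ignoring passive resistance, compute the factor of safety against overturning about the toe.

K_a = tan²(45° − 32.5°/2) = 0.3010.
P_a = ½K_aγH² = 0.5×0.3010×21.1×4.8² = 73.16 kN/m, acting at H/3 = 1.600 m above the base.
Overturning moment M_o = P_a × H/3 = 73.16 × 1.600 = 117.1.
Resisting moment M_r = W × 1.72 = 259.2 × 1.72 = 445.8.
FS_overturning = M_r/M_o = 445.8/117.1 = 3.809.

3.81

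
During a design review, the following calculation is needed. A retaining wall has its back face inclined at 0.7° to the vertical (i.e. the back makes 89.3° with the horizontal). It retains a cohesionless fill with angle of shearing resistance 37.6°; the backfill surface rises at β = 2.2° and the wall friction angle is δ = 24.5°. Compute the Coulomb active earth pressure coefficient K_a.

K_a = sin²(α+φ) / [sin²α · sin(α−δ) · (1 + √{sin(φ+δ)sin(φ−β) / (sin(α−δ)sin(α+β))})²].
With α = 89.3°, φ = 37.6°, δ = 24.5°, β = 2.2°: K_a = 0.2302.

0.230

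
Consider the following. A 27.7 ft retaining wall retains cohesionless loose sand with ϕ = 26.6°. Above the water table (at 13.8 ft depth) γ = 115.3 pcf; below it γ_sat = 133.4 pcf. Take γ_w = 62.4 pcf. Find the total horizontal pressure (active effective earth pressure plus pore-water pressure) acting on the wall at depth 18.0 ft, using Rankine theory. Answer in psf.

983 psf

K_a = (1 − sin φ)/(1 + sin φ) = 0.3814.
γ' = 133.4 − 62.4 = 71.00 pcf.
Effective vertical stress at 18.0 ft: σ'_v = 115.3×13.8 + 71.00×4.20 = 1889 psf.
σ'_h = K_a σ'_v = 0.3814 × 1889 = 720.7 psf; u = γ_w × 4.20 = 262.1 psf.
Total σ_h = 720.7 + 262.1 = 982.8 psf.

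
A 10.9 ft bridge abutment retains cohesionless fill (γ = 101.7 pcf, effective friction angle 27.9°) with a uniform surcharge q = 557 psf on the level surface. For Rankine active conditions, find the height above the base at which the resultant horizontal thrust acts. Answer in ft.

K_a = 0.3625.
Triangular part P₁ = ½K_aγH² = 2190 at H/3 = 3.633 ft; rectangular part P₂ = K_a q H = 2201 at H/2 = 5.450 ft.
ȳ = (P₁·3.633 + P₂·5.450)/(P₁+P₂) = 4.544 ft.

4.54 ft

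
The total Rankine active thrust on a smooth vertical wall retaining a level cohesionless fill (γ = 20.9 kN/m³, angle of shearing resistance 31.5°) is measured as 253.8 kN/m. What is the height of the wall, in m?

K_a = 0.3136. P_a = ½ K_a γ H² ⇒ H = √(2P_a/(K_a γ)).
H = √(2×253.8/(0.3136×20.9)) = 8.800 m.

8.80 m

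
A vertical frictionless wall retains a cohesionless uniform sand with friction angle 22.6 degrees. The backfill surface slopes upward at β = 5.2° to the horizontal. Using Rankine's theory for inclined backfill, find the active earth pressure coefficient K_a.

0.453

K_a = cos β · (cos β − √(cos²β − cos²φ)) / (cos β + √(cos²β − cos²φ)).
cos β = 0.9959, cos φ = 0.9232, √(cos²β − cos²φ) = 0.3735.
K_a = 0.9959 × (0.9959 − 0.3735)/(0.9959 + 0.3735) = 0.4527.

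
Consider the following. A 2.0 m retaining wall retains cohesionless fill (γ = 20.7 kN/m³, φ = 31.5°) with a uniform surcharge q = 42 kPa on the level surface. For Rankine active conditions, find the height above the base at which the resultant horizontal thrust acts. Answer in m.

K_a = 0.3136.
Triangular part P₁ = ½K_aγH² = 12.98 at H/3 = 0.6667 m; rectangular part P₂ = K_a q H = 26.34 at H/2 = 1.000 m.
ȳ = (P₁·0.6667 + P₂·1.000)/(P₁+P₂) = 0.8900 m.

0.890 m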